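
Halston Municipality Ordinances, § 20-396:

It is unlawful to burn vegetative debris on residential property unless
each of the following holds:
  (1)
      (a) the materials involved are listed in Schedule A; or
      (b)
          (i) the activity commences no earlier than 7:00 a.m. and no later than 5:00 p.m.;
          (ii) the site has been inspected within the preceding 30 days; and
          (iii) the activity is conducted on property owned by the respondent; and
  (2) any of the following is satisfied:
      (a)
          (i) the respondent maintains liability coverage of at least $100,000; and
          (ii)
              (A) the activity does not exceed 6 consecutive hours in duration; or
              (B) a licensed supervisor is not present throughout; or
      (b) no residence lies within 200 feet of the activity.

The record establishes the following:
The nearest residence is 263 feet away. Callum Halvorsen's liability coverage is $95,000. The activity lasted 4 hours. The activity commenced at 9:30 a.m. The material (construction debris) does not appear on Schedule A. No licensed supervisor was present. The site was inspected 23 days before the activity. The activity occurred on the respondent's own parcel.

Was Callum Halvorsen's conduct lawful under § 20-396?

(a) Schedule A material — not met.
(i) start within hours — holds.
(ii) site inspected — met.
(iii) own property — satisfied.
(b) = T AND T AND T = true.
(1) = F OR T = true.
(i) coverage ≥ $100,000 — not met.
(A) ≤ 6 hrs duration — holds.
(B) not (supervisor present) — holds.
(ii) = T OR T = true.
(a): F AND T → false.
(b) no residence in 200 ft — met.
So (2) is satisfied (F OR T).
So Overall is satisfied (T AND T).

Yes — lawful.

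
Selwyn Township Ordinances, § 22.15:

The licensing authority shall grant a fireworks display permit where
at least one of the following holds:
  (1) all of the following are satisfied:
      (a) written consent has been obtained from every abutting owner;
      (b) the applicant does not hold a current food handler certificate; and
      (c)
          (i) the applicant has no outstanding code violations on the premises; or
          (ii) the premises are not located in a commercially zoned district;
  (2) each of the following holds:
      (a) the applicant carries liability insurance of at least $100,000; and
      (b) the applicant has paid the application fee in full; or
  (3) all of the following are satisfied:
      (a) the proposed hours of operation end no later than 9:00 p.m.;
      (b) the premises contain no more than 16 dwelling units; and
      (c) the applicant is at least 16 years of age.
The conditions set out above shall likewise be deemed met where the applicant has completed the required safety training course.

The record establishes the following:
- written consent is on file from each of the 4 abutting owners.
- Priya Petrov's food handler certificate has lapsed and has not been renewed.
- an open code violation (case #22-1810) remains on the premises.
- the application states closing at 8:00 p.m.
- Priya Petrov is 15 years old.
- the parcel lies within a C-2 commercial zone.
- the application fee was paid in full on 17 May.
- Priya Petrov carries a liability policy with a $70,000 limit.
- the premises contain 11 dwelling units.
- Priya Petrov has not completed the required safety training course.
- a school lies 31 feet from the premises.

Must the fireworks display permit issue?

No — denied.

(a) all abutters consent — met.
(b) not (food handler cert.) — holds.
(i) no code violations — not met.
(ii) not (commercially zoned) — not satisfied.
(c) = F OR F = false.
So (1) is not satisfied (T AND T AND F).
(a) insurance ≥ $100,000 — not met.
(b) fee paid — satisfied.
(2): F AND T → false.
(a) closes by 9 p.m. — holds.
(b) ≤ 16 units — met.
(c) age ≥ 16 — fails.
So (3) is not satisfied (T AND T AND F).
So Overall is not satisfied (F OR F OR F).
Exception (safety training) — not satisfied.
Result: main false OR exception false → false.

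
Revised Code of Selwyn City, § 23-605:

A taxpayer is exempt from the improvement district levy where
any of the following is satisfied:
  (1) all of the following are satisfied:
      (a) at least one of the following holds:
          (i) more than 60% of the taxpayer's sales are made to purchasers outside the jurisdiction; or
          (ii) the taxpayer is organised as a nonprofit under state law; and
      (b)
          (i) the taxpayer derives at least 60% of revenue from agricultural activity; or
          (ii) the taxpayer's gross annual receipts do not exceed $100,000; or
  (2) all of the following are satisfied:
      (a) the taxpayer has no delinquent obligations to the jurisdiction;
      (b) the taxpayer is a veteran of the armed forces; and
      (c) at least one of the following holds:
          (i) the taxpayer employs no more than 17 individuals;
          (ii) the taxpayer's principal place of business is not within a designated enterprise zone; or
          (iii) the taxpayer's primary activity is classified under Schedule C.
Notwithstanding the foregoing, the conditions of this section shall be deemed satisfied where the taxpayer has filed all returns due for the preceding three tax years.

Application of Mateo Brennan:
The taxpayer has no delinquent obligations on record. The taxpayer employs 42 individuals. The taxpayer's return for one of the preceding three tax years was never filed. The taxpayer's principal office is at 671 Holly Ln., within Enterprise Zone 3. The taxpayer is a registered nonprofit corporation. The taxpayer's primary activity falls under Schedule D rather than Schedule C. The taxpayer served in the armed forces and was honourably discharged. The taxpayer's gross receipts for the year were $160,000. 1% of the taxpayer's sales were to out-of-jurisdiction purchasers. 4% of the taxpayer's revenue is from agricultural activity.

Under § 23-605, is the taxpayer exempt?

(i) >60% out-of-jur. sales — fails.
(ii) nonprofit — holds.
(a) = F OR T = true.
(i) ≥60% agricultural — not satisfied.
(ii) receipts ≤ $100,000 — not satisfied.
So (b) is not satisfied (F OR F).
So (1) is not satisfied (T AND F).
(a) no delinquency — satisfied.
(b) veteran — met.
(i) ≤ 17 employees — fails.
(ii) not (in enterprise zone) — not satisfied.
(iii) Schedule C activity — fails.
(c): F OR F OR F → false.
(2) = T AND T AND F = false.
So Overall is not satisfied (F OR F).
Exception (returns current) — not satisfied.
Result: main false OR exception false → false.

No — not exempt.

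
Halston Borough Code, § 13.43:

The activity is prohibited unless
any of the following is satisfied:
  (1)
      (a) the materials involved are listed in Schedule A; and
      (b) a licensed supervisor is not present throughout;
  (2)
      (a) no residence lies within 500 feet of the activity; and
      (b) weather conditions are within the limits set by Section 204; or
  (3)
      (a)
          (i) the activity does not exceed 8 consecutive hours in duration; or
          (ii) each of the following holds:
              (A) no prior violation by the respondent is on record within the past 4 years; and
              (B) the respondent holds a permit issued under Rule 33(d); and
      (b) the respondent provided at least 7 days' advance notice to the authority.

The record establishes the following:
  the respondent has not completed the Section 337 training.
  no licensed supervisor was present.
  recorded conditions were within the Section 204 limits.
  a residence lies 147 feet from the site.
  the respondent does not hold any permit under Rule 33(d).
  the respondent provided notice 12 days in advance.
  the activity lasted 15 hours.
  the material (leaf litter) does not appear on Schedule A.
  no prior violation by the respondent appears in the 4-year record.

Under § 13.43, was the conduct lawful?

(a) Schedule A material — not satisfied.
(b) not (supervisor present) — satisfied.
(1): F AND T → false.
(a) no residence in 500 ft — not satisfied.
(b) weather ok — satisfied.
So (2) is not satisfied (F AND T).
(i) ≤ 8 hrs duration — not satisfied.
(A) no prior violation — met.
(B) holds permit — fails.
So (ii) is not satisfied (T AND F).
(a) = F OR F = false.
(b) ≥7 days' notice — satisfied.
(3): F AND T → false.
Overall: F OR F OR F → false.

No — unlawful.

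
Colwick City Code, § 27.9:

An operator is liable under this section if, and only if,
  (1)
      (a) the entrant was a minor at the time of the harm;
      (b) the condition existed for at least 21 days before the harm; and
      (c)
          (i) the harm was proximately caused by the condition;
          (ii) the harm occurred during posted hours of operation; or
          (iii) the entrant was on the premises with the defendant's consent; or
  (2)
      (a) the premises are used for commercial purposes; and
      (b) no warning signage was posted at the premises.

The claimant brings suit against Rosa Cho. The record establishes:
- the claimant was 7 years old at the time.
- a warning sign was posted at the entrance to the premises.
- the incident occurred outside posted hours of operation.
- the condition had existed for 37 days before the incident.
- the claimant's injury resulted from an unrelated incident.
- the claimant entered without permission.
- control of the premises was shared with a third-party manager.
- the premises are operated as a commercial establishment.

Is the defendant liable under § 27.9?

No — not liable.

(a) entrant a minor — satisfied.
(b) condition ≥21 days old — holds.
(i) proximate cause — not met.
(ii) during posted hours — fails.
(iii) consent to enter — not met.
So (c) is not satisfied (F OR F OR F).
(1): T AND T AND F → false.
(a) commercial use — met.
(b) no signage posted — not satisfied.
(2) = T AND F = false.
So Overall is not satisfied (F OR F).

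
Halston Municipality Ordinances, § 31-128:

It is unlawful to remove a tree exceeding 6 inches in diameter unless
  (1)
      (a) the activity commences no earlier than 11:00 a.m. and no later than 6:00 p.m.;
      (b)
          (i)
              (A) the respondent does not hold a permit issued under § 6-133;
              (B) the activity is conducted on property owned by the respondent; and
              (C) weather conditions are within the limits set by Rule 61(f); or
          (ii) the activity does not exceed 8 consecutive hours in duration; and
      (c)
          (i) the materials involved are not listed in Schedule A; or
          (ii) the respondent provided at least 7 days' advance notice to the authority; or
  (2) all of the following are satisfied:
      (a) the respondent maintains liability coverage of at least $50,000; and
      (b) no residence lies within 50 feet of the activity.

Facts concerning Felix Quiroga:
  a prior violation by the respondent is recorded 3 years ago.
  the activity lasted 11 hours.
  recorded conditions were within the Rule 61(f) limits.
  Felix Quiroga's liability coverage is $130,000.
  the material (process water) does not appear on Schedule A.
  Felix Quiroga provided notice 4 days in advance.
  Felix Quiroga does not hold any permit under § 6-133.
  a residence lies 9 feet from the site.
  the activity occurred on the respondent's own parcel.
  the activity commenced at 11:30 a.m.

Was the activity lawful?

(a) start within hours — holds.
(A) not (holds permit) — holds.
(B) own property — holds.
(C) weather ok — satisfied.
(i): T AND T AND T → true.
(ii) ≤ 8 hrs duration — fails.
So (b) is satisfied (T OR F).
(i) not (Schedule A material) — met.
(ii) ≥7 days' notice — not met.
So (c) is satisfied (T OR F).
(1) = T AND T AND T = true.
(a) coverage ≥ $50,000 — holds.
(b) no residence in 50 ft — fails.
(2): T AND F → false.
Overall: T OR F → true.

Yes — lawful.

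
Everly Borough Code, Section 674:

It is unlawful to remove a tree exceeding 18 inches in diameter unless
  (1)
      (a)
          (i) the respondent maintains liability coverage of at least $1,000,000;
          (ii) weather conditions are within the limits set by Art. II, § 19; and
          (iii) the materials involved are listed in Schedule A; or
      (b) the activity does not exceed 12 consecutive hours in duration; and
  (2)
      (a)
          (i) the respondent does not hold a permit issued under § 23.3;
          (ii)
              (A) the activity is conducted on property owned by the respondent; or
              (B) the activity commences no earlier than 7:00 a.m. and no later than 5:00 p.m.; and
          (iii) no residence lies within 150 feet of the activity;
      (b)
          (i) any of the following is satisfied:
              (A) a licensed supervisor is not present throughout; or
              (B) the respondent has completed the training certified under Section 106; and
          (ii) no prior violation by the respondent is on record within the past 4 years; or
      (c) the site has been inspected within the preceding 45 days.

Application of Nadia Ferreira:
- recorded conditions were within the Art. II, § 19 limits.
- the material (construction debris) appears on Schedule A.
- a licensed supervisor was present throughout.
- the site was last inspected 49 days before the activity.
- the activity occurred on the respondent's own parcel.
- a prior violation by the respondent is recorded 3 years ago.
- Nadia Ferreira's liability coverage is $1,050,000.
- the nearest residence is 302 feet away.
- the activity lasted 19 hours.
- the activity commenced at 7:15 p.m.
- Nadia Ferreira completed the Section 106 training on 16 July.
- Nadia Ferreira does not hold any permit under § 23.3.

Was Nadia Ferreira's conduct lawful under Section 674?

Yes — lawful.

(i) coverage ≥ $1,000,000 — holds.
(ii) weather ok — holds.
(iii) Schedule A material — holds.
(a): T AND T AND T → true.
(b) ≤ 12 hrs duration — not met.
So (1) is satisfied (T OR F).
(i) not (holds permit) — met.
(A) own property — met.
(B) start within hours — not met.
(ii) = T OR F = true.
(iii) no residence in 150 ft — met.
So (a) is satisfied (T AND T AND T).
(A) not (supervisor present) — not satisfied.
(B) training certified — met.
(i): F OR T → true.
(ii) no prior violation — not met.
So (b) is not satisfied (T AND F).
(c) site inspected — not satisfied.
(2): T OR F OR F → true.
Overall = T AND T = true.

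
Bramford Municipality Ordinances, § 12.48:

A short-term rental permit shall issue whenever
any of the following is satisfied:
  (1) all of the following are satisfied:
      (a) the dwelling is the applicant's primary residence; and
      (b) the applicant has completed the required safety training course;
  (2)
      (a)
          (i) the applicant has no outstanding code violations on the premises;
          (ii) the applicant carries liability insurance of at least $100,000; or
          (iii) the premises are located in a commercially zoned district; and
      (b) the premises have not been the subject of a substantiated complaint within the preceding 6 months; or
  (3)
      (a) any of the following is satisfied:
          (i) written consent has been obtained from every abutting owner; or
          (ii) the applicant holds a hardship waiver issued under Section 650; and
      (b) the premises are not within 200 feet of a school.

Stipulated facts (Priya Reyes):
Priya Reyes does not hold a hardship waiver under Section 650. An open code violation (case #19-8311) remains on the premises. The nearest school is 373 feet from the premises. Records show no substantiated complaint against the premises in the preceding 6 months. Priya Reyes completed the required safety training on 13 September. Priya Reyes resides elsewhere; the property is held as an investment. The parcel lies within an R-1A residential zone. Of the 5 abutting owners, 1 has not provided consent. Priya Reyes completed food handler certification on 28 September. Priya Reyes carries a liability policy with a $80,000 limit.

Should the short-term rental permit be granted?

No — denied.

(a) primary residence — fails.
(b) safety training — met.
So (1) is not satisfied (F AND T).
(i) no code violations — not satisfied.
(ii) insurance ≥ $100,000 — fails.
(iii) commercially zoned — fails.
(a): F OR F OR F → false.
(b) no complaint in 6 mo. — met.
(2): F AND T → false.
(i) all abutters consent — not met.
(ii) hardship waiver — not satisfied.
So (a) is not satisfied (F OR F).
(b) ≥200 ft from school — met.
(3): F AND T → false.
Overall: F OR F OR F → false.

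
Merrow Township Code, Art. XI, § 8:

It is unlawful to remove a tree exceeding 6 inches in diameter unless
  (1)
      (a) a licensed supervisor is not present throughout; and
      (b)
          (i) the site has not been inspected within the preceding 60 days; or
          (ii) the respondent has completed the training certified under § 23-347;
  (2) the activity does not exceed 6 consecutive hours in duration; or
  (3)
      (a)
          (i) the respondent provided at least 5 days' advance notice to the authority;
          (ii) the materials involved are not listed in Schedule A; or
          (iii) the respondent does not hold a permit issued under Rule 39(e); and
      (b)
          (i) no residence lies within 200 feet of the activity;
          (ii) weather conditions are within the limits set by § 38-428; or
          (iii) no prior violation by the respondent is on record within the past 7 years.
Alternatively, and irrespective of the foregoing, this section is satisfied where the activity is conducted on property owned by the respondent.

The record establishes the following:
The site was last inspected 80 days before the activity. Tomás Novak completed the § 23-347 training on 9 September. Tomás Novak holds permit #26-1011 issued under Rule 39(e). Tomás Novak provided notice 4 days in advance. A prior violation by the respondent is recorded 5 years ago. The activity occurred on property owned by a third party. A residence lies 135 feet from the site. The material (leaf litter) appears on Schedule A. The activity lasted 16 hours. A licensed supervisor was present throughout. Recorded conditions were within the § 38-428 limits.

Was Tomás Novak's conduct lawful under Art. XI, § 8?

(a) not (supervisor present) — not satisfied.
(i) not (site inspected) — met.
(ii) training certified — met.
(b): T OR T → true.
(1): F AND T → false.
(2) ≤ 6 hrs duration — not satisfied.
(i) ≥5 days' notice — not met.
(ii) not (Schedule A material) — fails.
(iii) not (holds permit) — not met.
(a): F OR F OR F → false.
(i) no residence in 200 ft — fails.
(ii) weather ok — holds.
(iii) no prior violation — not satisfied.
So (b) is satisfied (F OR T OR F).
(3): F AND T → false.
So Overall is not satisfied (F OR F OR F).
Exception (own property) — not satisfied.
Result: main false OR exception false → false.

No — unlawful.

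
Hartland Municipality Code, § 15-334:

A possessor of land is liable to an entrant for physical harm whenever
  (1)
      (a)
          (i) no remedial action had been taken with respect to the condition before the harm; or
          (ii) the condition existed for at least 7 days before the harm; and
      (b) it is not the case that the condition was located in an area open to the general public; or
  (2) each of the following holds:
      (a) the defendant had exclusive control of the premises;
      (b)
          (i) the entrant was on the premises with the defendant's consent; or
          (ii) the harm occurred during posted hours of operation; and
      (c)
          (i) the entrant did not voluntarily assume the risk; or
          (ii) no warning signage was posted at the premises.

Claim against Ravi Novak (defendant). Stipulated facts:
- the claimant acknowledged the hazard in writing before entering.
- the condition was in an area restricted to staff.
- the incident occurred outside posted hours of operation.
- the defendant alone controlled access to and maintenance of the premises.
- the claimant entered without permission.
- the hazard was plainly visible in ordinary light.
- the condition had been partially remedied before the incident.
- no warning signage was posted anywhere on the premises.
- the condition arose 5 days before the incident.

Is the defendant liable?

(i) no remedial action — fails.
(ii) condition ≥7 days old — not met.
So (a) is not satisfied (F OR F).
(b) not (public area) — satisfied.
So (1) is not satisfied (F AND T).
(a) exclusive control — met.
(i) consent to enter — not satisfied.
(ii) during posted hours — not met.
(b): F OR F → false.
(i) no assumed risk — fails.
(ii) no signage posted — satisfied.
(c): F OR T → true.
(2): T AND F AND T → false.
Overall: F OR F → false.

No — not liable.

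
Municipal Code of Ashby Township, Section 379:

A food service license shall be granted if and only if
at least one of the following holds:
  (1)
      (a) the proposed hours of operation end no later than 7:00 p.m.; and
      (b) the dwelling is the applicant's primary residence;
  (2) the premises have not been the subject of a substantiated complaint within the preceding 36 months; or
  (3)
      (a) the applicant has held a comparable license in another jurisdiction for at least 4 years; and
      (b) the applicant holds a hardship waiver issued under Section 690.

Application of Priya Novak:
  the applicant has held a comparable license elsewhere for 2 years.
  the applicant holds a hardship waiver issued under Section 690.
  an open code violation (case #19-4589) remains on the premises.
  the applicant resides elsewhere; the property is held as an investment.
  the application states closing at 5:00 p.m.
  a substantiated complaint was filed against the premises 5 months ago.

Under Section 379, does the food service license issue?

No — denied.

(a) closes by 7 p.m. — satisfied.
(b) primary residence — fails.
(1): T AND F → false.
(2) no complaint in 36 mo. — not satisfied.
(a) prior license ≥ 4 yr — fails.
(b) hardship waiver — satisfied.
(3): F AND T → false.
Overall: F OR F OR F → false.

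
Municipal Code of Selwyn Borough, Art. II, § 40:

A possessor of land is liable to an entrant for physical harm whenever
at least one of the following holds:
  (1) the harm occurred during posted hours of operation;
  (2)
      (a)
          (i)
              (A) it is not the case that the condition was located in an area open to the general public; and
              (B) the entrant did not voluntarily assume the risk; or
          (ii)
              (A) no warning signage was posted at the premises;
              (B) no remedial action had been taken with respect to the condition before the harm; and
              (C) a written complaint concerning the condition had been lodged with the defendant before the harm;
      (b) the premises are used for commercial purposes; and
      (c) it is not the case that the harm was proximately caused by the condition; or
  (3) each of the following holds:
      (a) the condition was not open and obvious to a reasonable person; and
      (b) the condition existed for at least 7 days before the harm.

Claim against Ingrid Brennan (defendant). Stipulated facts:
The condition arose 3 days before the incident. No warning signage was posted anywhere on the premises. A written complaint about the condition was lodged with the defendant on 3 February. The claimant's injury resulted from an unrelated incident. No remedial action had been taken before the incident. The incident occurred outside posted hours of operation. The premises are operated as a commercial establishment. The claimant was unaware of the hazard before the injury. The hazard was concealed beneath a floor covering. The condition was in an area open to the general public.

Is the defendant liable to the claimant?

Yes — liable.

(1) during posted hours — fails.
(A) not (public area) — not met.
(B) no assumed risk — satisfied.
(i): F AND T → false.
(A) no signage posted — satisfied.
(B) no remedial action — met.
(C) complaint lodged — met.
(ii) = T AND T AND T = true.
(a) = F OR T = true.
(b) commercial use — met.
(c) not (proximate cause) — satisfied.
(2): T AND T AND T → true.
(a) not open/obvious — satisfied.
(b) condition ≥7 days old — not met.
So (3) is not satisfied (T AND F).
Overall = F OR T OR F = true.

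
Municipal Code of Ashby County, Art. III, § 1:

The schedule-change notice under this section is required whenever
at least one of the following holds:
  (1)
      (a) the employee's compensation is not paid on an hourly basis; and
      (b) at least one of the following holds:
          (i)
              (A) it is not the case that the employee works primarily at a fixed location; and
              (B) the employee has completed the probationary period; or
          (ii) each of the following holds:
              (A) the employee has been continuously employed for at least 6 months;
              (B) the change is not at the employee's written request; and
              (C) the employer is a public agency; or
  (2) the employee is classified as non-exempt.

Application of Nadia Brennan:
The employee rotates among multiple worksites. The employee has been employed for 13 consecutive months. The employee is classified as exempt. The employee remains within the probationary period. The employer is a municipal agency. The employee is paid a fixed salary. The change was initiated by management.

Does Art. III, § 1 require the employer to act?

Yes — required.

(a) not (hourly-paid) — holds.
(A) not (fixed location) — holds.
(B) past probation — fails.
So (i) is not satisfied (T AND F).
(A) tenure ≥ 6 mo. — met.
(B) not employee-requested — satisfied.
(C) public agency — met.
(ii): T AND T AND T → true.
So (b) is satisfied (F OR T).
So (1) is satisfied (T AND T).
(2) non-exempt — fails.
Overall = T OR F = true.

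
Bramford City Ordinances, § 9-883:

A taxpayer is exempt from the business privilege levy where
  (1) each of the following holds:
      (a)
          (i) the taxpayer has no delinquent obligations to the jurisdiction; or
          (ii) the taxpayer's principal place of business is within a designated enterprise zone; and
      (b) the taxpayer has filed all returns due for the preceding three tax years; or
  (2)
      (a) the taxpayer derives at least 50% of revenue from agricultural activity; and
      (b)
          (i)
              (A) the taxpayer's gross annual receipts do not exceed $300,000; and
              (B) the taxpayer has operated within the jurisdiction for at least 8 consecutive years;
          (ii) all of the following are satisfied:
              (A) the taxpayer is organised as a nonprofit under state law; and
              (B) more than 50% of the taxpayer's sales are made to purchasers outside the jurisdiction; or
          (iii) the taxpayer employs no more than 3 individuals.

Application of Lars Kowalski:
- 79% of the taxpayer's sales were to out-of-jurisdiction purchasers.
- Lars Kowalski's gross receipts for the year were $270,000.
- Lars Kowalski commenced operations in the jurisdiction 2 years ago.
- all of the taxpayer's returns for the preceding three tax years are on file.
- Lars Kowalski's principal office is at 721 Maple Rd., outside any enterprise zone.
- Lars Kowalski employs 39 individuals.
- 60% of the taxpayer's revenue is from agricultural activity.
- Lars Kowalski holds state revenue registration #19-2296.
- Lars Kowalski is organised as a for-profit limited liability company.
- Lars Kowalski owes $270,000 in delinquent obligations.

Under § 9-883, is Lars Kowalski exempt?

No — not exempt.

(i) no delinquency — not satisfied.
(ii) in enterprise zone — not met.
(a): F OR F → false.
(b) returns current — met.
So (1) is not satisfied (F AND T).
(a) ≥50% agricultural — met.
(A) receipts ≤ $300,000 — holds.
(B) ≥ 8 yrs in jurisdiction — not satisfied.
(i) = T AND F = false.
(A) nonprofit — fails.
(B) >50% out-of-jur. sales — holds.
So (ii) is not satisfied (F AND T).
(iii) ≤ 3 employees — not met.
So (b) is not satisfied (F OR F OR F).
(2): T AND F → false.
Overall: F OR F → false.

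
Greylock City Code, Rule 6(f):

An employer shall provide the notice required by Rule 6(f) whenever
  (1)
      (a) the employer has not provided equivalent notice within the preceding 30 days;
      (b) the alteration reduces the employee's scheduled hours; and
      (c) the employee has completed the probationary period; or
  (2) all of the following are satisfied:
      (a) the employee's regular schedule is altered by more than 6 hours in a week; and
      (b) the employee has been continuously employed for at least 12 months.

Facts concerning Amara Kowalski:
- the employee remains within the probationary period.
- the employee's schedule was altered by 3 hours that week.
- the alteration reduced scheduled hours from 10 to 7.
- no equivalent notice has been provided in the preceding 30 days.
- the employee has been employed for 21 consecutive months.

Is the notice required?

No — not required.

(a) no recent notice — satisfied.
(b) hours reduced — met.
(c) past probation — not satisfied.
(1): T AND T AND F → false.
(a) schedule shift > 6h — not satisfied.
(b) tenure ≥ 12 mo. — met.
(2) = F AND T = false.
Overall = F OR F = false.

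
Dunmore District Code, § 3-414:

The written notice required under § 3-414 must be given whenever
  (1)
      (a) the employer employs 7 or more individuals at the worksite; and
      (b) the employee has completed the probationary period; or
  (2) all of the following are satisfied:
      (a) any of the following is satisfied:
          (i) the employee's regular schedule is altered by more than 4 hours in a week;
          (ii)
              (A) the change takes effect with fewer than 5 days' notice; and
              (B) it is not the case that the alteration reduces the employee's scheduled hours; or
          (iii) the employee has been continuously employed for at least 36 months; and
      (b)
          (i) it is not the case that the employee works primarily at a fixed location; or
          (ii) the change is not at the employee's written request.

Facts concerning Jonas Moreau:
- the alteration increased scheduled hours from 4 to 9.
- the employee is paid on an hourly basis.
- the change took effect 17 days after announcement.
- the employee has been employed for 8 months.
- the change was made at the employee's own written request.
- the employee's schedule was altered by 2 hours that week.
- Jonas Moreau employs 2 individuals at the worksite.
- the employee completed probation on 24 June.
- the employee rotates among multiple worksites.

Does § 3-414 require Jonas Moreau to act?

(a) ≥ 7 at site — fails.
(b) past probation — satisfied.
(1) = F AND T = false.
(i) schedule shift > 4h — not satisfied.
(A) < 5 days' notice — not met.
(B) not (hours reduced) — met.
(ii): F AND T → false.
(iii) tenure ≥ 36 mo. — not satisfied.
(a) = F OR F OR F = false.
(i) not (fixed location) — satisfied.
(ii) not employee-requested — fails.
(b) = T OR F = true.
(2): F AND T → false.
So Overall is not satisfied (F OR F).

No — not required.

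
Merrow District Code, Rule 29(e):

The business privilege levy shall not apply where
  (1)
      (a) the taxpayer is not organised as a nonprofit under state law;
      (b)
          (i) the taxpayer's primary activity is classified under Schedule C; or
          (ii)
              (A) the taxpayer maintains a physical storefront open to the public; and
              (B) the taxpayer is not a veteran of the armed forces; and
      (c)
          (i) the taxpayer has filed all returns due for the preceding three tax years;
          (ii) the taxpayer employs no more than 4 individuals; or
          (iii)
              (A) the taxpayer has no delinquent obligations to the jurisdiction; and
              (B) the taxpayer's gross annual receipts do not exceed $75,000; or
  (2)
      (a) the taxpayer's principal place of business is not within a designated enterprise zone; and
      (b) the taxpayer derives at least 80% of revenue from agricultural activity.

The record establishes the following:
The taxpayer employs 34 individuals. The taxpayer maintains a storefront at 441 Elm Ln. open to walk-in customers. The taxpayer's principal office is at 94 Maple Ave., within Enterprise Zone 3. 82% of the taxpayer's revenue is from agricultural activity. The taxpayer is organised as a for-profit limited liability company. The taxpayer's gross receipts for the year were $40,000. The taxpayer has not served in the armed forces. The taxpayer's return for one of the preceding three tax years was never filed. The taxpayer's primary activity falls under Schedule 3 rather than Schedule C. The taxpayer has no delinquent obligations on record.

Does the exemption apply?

(a) not (nonprofit) — met.
(i) Schedule C activity — fails.
(A) has storefront — holds.
(B) not (veteran) — holds.
(ii) = T AND T = true.
(b): F OR T → true.
(i) returns current — fails.
(ii) ≤ 4 employees — not satisfied.
(A) no delinquency — met.
(B) receipts ≤ $75,000 — met.
So (iii) is satisfied (T AND T).
(c): F OR F OR T → true.
So (1) is satisfied (T AND T AND T).
(a) not (in enterprise zone) — fails.
(b) ≥80% agricultural — holds.
(2) = F AND T = false.
Overall: T OR F → true.

Yes — exempt.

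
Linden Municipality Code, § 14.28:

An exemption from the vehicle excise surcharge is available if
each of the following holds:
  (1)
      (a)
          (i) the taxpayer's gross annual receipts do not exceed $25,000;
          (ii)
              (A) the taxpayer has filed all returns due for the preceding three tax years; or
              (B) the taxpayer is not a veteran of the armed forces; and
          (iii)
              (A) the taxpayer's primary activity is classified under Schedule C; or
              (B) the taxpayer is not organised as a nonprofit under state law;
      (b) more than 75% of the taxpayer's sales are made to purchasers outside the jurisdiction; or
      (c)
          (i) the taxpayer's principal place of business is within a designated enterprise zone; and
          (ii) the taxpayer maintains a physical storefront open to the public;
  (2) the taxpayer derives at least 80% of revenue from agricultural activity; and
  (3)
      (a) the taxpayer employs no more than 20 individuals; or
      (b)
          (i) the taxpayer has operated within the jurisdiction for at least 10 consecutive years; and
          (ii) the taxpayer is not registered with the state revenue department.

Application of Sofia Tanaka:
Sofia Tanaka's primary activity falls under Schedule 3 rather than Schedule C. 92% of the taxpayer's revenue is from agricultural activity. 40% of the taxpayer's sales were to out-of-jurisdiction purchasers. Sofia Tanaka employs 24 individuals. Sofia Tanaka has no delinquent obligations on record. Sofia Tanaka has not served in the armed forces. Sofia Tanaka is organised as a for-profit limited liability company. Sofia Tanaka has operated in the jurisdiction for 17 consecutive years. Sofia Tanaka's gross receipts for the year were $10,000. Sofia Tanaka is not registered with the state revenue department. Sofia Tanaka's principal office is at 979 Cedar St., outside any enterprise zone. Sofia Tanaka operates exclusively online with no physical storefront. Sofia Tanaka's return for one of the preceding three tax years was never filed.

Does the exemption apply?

Yes — exempt.

(i) receipts ≤ $25,000 — holds.
(A) returns current — not satisfied.
(B) not (veteran) — holds.
(ii): F OR T → true.
(A) Schedule C activity — not satisfied.
(B) not (nonprofit) — holds.
(iii): F OR T → true.
(a): T AND T AND T → true.
(b) >75% out-of-jur. sales — not satisfied.
(i) in enterprise zone — not met.
(ii) has storefront — fails.
(c): F AND F → false.
(1) = T OR F OR F = true.
(2) ≥80% agricultural — satisfied.
(a) ≤ 20 employees — fails.
(i) ≥ 10 yrs in jurisdiction — satisfied.
(ii) not (state-registered) — holds.
(b) = T AND T = true.
(3): F OR T → true.
Overall: T AND T AND T → true.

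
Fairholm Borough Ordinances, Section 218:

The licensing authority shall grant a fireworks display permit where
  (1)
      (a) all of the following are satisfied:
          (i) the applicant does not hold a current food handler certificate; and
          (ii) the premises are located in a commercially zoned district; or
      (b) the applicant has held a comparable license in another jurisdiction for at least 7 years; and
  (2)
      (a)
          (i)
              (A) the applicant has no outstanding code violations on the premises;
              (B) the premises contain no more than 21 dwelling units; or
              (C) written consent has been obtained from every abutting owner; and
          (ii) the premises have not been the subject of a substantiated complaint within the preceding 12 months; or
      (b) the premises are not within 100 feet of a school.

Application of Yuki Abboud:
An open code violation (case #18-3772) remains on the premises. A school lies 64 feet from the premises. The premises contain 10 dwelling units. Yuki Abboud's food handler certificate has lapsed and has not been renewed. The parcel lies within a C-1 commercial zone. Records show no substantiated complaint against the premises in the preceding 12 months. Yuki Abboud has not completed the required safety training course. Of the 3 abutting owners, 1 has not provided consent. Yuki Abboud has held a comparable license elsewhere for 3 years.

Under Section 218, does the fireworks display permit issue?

Yes — granted.

(i) not (food handler cert.) — holds.
(ii) commercially zoned — met.
(a): T AND T → true.
(b) prior license ≥ 7 yr — fails.
(1) = T OR F = true.
(A) no code violations — not satisfied.
(B) ≤ 21 units — holds.
(C) all abutters consent — fails.
(i) = F OR T OR F = true.
(ii) no complaint in 12 mo. — met.
(a) = T AND T = true.
(b) ≥100 ft from school — fails.
(2): T OR F → true.
Overall = T AND T = true.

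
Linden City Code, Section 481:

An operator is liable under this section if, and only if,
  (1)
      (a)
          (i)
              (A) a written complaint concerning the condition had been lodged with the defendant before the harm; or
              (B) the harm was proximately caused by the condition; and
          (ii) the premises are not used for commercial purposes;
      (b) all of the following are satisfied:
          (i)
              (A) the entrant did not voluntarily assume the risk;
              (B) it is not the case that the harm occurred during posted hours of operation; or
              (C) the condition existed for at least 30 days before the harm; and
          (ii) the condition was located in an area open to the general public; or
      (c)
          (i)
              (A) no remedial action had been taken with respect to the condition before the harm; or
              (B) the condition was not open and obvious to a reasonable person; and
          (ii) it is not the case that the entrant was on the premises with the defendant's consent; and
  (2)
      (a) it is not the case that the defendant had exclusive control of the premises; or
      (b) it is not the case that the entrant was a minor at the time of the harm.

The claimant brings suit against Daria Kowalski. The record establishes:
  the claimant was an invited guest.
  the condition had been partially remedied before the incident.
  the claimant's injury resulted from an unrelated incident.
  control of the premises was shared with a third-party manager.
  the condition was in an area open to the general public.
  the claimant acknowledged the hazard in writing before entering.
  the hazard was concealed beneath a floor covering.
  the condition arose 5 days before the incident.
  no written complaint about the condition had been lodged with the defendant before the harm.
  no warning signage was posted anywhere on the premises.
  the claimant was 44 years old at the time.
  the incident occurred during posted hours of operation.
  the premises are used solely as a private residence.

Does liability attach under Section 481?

No — not liable.

(A) complaint lodged — not met.
(B) proximate cause — not satisfied.
(i) = F OR F = false.
(ii) not (commercial use) — holds.
So (a) is not satisfied (F AND T).
(A) no assumed risk — not satisfied.
(B) not (during posted hours) — not met.
(C) condition ≥30 days old — not met.
(i) = F OR F OR F = false.
(ii) public area — met.
(b) = F AND T = false.
(A) no remedial action — not satisfied.
(B) not open/obvious — holds.
So (i) is satisfied (F OR T).
(ii) not (consent to enter) — not satisfied.
So (c) is not satisfied (T AND F).
(1): F OR F OR F → false.
(a) not (exclusive control) — met.
(b) not (entrant a minor) — satisfied.
(2): T OR T → true.
Overall = F AND T = false.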